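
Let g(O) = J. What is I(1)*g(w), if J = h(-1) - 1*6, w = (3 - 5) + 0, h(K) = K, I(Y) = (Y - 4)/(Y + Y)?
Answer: 21/2 ≈ 10.500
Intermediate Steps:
I(Y) = (-4 + Y)/(2*Y) (I(Y) = (-4 + Y)/((2*Y)) = (-4 + Y)*(1/(2*Y)) = (-4 + Y)/(2*Y))
w = -2 (w = -2 + 0 = -2)
J = -7 (J = -1 - 1*6 = -1 - 6 = -7)
g(O) = -7
I(1)*g(w) = ((½)*(-4 + 1)/1)*(-7) = ((½)*1*(-3))*(-7) = -3/2*(-7) = 21/2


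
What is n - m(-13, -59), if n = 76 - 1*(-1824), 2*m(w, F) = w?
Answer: 3813/2 ≈ 1906.5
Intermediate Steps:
m(w, F) = w/2
n = 1900 (n = 76 + 1824 = 1900)
n - m(-13, -59) = 1900 - (-13)/2 = 1900 - 1*(-13/2) = 1900 + 13/2 = 3813/2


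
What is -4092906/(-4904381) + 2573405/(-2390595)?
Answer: -567295593647/2344877739339 ≈ -0.24193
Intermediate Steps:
-4092906/(-4904381) + 2573405/(-2390595) = -4092906*(-1/4904381) + 2573405*(-1/2390595) = 4092906/4904381 - 514681/478119 = -567295593647/2344877739339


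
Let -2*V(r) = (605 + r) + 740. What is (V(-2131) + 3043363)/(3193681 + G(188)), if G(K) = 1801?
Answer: 1521878/1597741 ≈ 0.95252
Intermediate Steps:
V(r) = -1345/2 - r/2 (V(r) = -((605 + r) + 740)/2 = -(1345 + r)/2 = -1345/2 - r/2)
(V(-2131) + 3043363)/(3193681 + G(188)) = ((-1345/2 - ½*(-2131)) + 3043363)/(3193681 + 1801) = ((-1345/2 + 2131/2) + 3043363)/3195482 = (393 + 3043363)*(1/3195482) = 3043756*(1/3195482) = 1521878/1597741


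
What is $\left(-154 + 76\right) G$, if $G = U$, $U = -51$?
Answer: $3978$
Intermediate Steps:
$G = -51$
$\left(-154 + 76\right) G = \left(-154 + 76\right) \left(-51\right) = \left(-78\right) \left(-51\right) = 3978$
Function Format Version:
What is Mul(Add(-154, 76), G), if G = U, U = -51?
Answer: 3978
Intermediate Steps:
G = -51
Mul(Add(-154, 76), G) = Mul(Add(-154, 76), -51) = Mul(-78, -51) = 3978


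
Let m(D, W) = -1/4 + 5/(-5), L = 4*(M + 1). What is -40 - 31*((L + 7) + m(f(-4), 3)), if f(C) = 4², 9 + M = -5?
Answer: 5575/4 ≈ 1393.8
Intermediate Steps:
M = -14 (M = -9 - 5 = -14)
L = -52 (L = 4*(-14 + 1) = 4*(-13) = -52)
f(C) = 16
m(D, W) = -5/4 (m(D, W) = -1*¼ + 5*(-⅕) = -¼ - 1 = -5/4)
-40 - 31*((L + 7) + m(f(-4), 3)) = -40 - 31*((-52 + 7) - 5/4) = -40 - 31*(-45 - 5/4) = -40 - 31*(-185/4) = -40 + 5735/4 = 5575/4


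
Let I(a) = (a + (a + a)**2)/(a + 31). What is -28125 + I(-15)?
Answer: -449115/16 ≈ -28070.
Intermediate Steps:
I(a) = (a + 4*a**2)/(31 + a) (I(a) = (a + (2*a)**2)/(31 + a) = (a + 4*a**2)/(31 + a))
-28125 + I(-15) = -28125 - 15*(1 + 4*(-15))/(31 - 15) = -28125 - 15*(1 - 60)/16 = -28125 - 15*1/16*(-59) = -28125 + 885/16 = -449115/16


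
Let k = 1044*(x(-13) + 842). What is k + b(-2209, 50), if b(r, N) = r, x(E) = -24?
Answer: 851783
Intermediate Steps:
k = 853992 (k = 1044*(-24 + 842) = 1044*818 = 853992)
k + b(-2209, 50) = 853992 - 2209 = 851783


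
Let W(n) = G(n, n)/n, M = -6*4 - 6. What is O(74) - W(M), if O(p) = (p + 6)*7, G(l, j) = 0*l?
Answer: 560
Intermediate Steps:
G(l, j) = 0
M = -30 (M = -24 - 6 = -30)
W(n) = 0 (W(n) = 0/n = 0)
O(p) = 42 + 7*p (O(p) = (6 + p)*7 = 42 + 7*p)
O(74) - W(M) = (42 + 7*74) - 1*0 = (42 + 518) + 0 = 560 + 0 = 560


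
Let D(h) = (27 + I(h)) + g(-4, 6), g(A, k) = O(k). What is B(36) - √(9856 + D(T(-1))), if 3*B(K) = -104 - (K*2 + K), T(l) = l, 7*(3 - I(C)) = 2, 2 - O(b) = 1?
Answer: -212/3 - √484449/7 ≈ -170.10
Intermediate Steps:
O(b) = 1 (O(b) = 2 - 1*1 = 2 - 1 = 1)
I(C) = 19/7 (I(C) = 3 - ⅐*2 = 3 - 2/7 = 19/7)
g(A, k) = 1
B(K) = -104/3 - K (B(K) = (-104 - (K*2 + K))/3 = (-104 - (2*K + K))/3 = (-104 - 3*K)/3 = -104/3 - K)
D(h) = 215/7 (D(h) = (27 + 19/7) + 1 = 208/7 + 1 = 215/7)
B(36) - √(9856 + D(T(-1))) = (-104/3 - 1*36) - √(9856 + 215/7) = (-104/3 - 36) - √(69207/7) = -212/3 - √484449/7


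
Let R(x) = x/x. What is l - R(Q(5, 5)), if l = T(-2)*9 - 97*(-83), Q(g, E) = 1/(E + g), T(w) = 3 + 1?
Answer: 8086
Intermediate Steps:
T(w) = 4
R(x) = 1
l = 8087 (l = 4*9 - 97*(-83) = 36 + 8051 = 8087)
l - R(Q(5, 5)) = 8087 - 1*1 = 8087 - 1 = 8086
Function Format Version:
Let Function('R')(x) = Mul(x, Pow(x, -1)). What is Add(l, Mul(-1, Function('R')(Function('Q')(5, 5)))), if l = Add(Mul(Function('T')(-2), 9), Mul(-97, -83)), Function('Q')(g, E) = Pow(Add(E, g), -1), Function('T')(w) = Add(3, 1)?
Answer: 8086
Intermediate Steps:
Function('T')(w) = 4
Function('R')(x) = 1
l = 8087 (l = Add(Mul(4, 9), Mul(-97, -83)) = Add(36, 8051) = 8087)
Add(l, Mul(-1, Function('R')(Function('Q')(5, 5)))) = Add(8087, Mul(-1, 1)) = Add(8087, -1) = 8086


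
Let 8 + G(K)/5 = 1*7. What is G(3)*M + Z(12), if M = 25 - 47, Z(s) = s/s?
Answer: 111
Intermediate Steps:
Z(s) = 1
G(K) = -5 (G(K) = -40 + 5*(1*7) = -40 + 5*7 = -40 + 35 = -5)
M = -22
G(3)*M + Z(12) = -5*(-22) + 1 = 110 + 1 = 111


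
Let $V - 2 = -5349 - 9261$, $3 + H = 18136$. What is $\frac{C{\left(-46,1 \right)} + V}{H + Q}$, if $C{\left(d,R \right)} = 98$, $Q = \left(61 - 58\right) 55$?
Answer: $- \frac{7255}{9149} \approx -0.79298$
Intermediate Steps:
$H = 18133$ ($H = -3 + 18136 = 18133$)
$Q = 165$ ($Q = 3 \cdot 55 = 165$)
$V = -14608$ ($V = 2 - 14610 = -14608$)
$\frac{C{\left(-46,1 \right)} + V}{H + Q} = \frac{98 - 14608}{18133 + 165} = - \frac{14510}{18298} = \left(-14510\right) \frac{1}{18298} = - \frac{7255}{9149}$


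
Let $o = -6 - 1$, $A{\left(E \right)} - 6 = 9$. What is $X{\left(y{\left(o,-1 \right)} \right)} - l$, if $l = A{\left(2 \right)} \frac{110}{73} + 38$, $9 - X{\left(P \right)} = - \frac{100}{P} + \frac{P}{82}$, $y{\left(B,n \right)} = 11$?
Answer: $- \frac{2808067}{65846} \approx -42.646$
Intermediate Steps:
$A{\left(E \right)} = 15$ ($A{\left(E \right)} = 6 + 9 = 15$)
$o = -7$
$X{\left(P \right)} = 9 + \frac{100}{P} - \frac{P}{82}$ ($X{\left(P \right)} = 9 - \left(- \frac{100}{P} + \frac{P}{82}\right) = 9 + \frac{100}{P} - \frac{P}{82}$)
$l = \frac{4424}{73}$ ($l = 15 \cdot \frac{110}{73} + 38 = \frac{1650}{73} + 38 = \frac{4424}{73} \approx 60.603$)
$X{\left(y{\left(o,-1 \right)} \right)} - l = \left(9 + \frac{100}{11} - \frac{11}{82}\right) - \frac{4424}{73} = \frac{16197}{902} - \frac{4424}{73} = - \frac{2808067}{65846}$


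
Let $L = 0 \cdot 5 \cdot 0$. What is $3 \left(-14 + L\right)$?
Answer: $-42$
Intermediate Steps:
$L = 0$ ($L = 0 \cdot 0 = 0$)
$3 \left(-14 + L\right) = 3 \left(-14 + 0\right) = 3 \left(-14\right) = -42$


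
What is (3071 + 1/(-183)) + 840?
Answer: 715712/183 ≈ 3911.0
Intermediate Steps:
(3071 + 1/(-183)) + 840 = (3071 - 1/183) + 840 = 561992/183 + 840 = 715712/183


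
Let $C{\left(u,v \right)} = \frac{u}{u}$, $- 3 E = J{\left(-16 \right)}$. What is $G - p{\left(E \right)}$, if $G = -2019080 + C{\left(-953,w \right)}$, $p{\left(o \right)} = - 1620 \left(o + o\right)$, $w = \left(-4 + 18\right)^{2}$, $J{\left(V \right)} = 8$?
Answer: $-2027719$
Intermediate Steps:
$E = - \frac{8}{3}$ ($E = \left(- \frac{1}{3}\right) 8 = - \frac{8}{3} \approx -2.6667$)
$w = 196$ ($w = 14^{2} = 196$)
$C{\left(u,v \right)} = 1$
$p{\left(o \right)} = - 3240 o$ ($p{\left(o \right)} = - 1620 \cdot 2 o = - 3240 o$)
$G = -2019079$ ($G = -2019080 + 1 = -2019079$)
$G - p{\left(E \right)} = -2019079 - \left(-3240\right) \left(- \frac{8}{3}\right) = -2019079 - 8640 = -2027719$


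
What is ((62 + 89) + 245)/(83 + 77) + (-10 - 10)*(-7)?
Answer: 5699/40 ≈ 142.48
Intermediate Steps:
((62 + 89) + 245)/(83 + 77) + (-10 - 10)*(-7) = (151 + 245)/160 - 20*(-7) = 396*(1/160) + 140 = 99/40 + 140 = 5699/40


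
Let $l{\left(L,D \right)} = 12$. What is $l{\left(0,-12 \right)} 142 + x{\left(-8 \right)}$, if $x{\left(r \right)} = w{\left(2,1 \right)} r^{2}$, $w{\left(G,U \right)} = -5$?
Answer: $1384$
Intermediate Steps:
$x{\left(r \right)} = - 5 r^{2}$
$l{\left(0,-12 \right)} 142 + x{\left(-8 \right)} = 12 \cdot 142 - 5 \left(-8\right)^{2} = 1704 - 320 = 1384$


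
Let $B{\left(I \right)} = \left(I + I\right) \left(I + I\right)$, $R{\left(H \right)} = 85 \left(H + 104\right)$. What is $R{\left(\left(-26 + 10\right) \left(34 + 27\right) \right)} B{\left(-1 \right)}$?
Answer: $-296480$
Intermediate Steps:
$R{\left(H \right)} = 8840 + 85 H$ ($R{\left(H \right)} = 85 \left(104 + H\right) = 8840 + 85 H$)
$B{\left(I \right)} = 4 I^{2}$ ($B{\left(I \right)} = 2 I 2 I = 4 I^{2}$)
$R{\left(\left(-26 + 10\right) \left(34 + 27\right) \right)} B{\left(-1 \right)} = \left(8840 + 85 \left(-26 + 10\right) \left(34 + 27\right)\right) 4 \left(-1\right)^{2} = \left(8840 + 85 \left(\left(-16\right) 61\right)\right) 4 \cdot 1 = \left(8840 + 85 \left(-976\right)\right) 4 = \left(8840 - 82960\right) 4 = \left(-74120\right) 4 = -296480$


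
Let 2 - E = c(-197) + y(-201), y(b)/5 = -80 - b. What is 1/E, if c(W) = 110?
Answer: -1/713 ≈ -0.0014025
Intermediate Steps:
y(b) = -400 - 5*b (y(b) = 5*(-80 - b) = -400 - 5*b)
E = -713 (E = 2 - (110 + (-400 - 5*(-201))) = 2 - (110 + (-400 + 1005)) = 2 - (110 + 605) = 2 - 1*715 = 2 - 715 = -713)
1/E = 1/(-713) = -1/713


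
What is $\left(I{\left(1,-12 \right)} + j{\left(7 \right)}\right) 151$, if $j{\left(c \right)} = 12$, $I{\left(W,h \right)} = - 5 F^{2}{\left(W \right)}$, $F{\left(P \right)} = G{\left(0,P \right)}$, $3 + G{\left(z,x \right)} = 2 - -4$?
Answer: $-4983$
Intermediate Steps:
$G{\left(z,x \right)} = 3$ ($G{\left(z,x \right)} = -3 + \left(2 - -4\right) = -3 + \left(2 + 4\right) = -3 + 6 = 3$)
$F{\left(P \right)} = 3$
$I{\left(W,h \right)} = -45$ ($I{\left(W,h \right)} = - 5 \cdot 3^{2} = \left(-5\right) 9 = -45$)
$\left(I{\left(1,-12 \right)} + j{\left(7 \right)}\right) 151 = \left(-45 + 12\right) 151 = \left(-33\right) 151 = -4983$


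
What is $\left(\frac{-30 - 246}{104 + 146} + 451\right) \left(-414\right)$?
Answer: $- \frac{23282118}{125} \approx -1.8626 \cdot 10^{5}$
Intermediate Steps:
$\left(\frac{-30 - 246}{104 + 146} + 451\right) \left(-414\right) = \left(- \frac{276}{250} + 451\right) \left(-414\right) = \left(\left(-276\right) \frac{1}{250} + 451\right) \left(-414\right) = \left(- \frac{138}{125} + 451\right) \left(-414\right) = \frac{56237}{125} \left(-414\right) = - \frac{23282118}{125}$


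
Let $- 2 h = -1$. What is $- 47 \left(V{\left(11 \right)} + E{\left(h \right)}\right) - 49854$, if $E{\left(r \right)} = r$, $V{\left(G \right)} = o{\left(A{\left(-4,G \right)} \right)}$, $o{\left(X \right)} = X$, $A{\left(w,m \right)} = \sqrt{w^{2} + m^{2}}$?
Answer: $- \frac{99755}{2} - 47 \sqrt{137} \approx -50428.0$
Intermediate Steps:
$A{\left(w,m \right)} = \sqrt{m^{2} + w^{2}}$
$h = \frac{1}{2}$ ($h = \left(- \frac{1}{2}\right) \left(-1\right) = \frac{1}{2} \approx 0.5$)
$V{\left(G \right)} = \sqrt{16 + G^{2}}$ ($V{\left(G \right)} = \sqrt{G^{2} + \left(-4\right)^{2}} = \sqrt{G^{2} + 16} = \sqrt{16 + G^{2}}$)
$- 47 \left(V{\left(11 \right)} + E{\left(h \right)}\right) - 49854 = - 47 \left(\sqrt{16 + 11^{2}} + \frac{1}{2}\right) - 49854 = - 47 \left(\sqrt{16 + 121} + \frac{1}{2}\right) - 49854 = - 47 \left(\sqrt{137} + \frac{1}{2}\right) - 49854 = - 47 \left(\frac{1}{2} + \sqrt{137}\right) - 49854 = \left(- \frac{47}{2} - 47 \sqrt{137}\right) - 49854 = - \frac{99755}{2} - 47 \sqrt{137}$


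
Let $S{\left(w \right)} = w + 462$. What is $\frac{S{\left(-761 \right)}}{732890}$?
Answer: $- \frac{299}{732890} \approx -0.00040797$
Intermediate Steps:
$S{\left(w \right)} = 462 + w$
$\frac{S{\left(-761 \right)}}{732890} = \frac{462 - 761}{732890} = \left(-299\right) \frac{1}{732890} = - \frac{299}{732890}$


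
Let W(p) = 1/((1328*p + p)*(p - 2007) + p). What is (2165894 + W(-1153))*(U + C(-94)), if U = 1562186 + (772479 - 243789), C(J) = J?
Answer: 21927403992383693900618/4842183767 ≈ 4.5284e+12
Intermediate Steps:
W(p) = 1/(p + 1329*p*(-2007 + p)) (W(p) = 1/((1329*p)*(-2007 + p) + p) = 1/(1329*p*(-2007 + p) + p) = 1/(p + 1329*p*(-2007 + p)))
U = 2090876 (U = 1562186 + 528690 = 2090876)
(2165894 + W(-1153))*(U + C(-94)) = (2165894 + 1/((-1153)*(-2667302 + 1329*(-1153))))*(2090876 - 94) = (2165894 - 1/(1153*(-2667302 - 1532337)))*2090782 = (2165894 - 1/1153/(-4199639))*2090782 = (2165894 - 1/1153*(-1/4199639))*2090782 = (2165894 + 1/4842183767)*2090782 = (10487656767842699/4842183767)*2090782 = 21927403992383693900618/4842183767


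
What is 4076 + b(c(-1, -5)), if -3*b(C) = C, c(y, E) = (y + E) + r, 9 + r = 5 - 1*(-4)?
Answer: 4078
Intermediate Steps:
r = 0 (r = -9 + (5 - 1*(-4)) = -9 + (5 + 4) = -9 + 9 = 0)
c(y, E) = E + y (c(y, E) = (y + E) + 0 = (E + y) + 0 = E + y)
b(C) = -C/3
4076 + b(c(-1, -5)) = 4076 - (-5 - 1)/3 = 4076 - ⅓*(-6) = 4076 + 2 = 4078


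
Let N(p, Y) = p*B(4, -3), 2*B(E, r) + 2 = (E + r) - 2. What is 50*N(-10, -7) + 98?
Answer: 848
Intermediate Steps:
B(E, r) = -2 + E/2 + r/2 (B(E, r) = -1 + ((E + r) - 2)/2 = -1 + (-2 + E + r)/2 = -1 + (-1 + E/2 + r/2) = -2 + E/2 + r/2)
N(p, Y) = -3*p/2 (N(p, Y) = p*(-2 + (½)*4 + (½)*(-3)) = p*(-2 + 2 - 3/2) = p*(-3/2) = -3*p/2)
50*N(-10, -7) + 98 = 50*(-3/2*(-10)) + 98 = 50*15 + 98 = 750 + 98 = 848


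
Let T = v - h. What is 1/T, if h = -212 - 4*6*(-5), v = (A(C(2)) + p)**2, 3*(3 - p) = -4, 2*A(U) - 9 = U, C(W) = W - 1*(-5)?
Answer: 9/2197 ≈ 0.0040965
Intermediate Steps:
C(W) = 5 + W (C(W) = W + 5 = 5 + W)
A(U) = 9/2 + U/2
p = 13/3 (p = 3 - 1/3*(-4) = 3 + 4/3 = 13/3 ≈ 4.3333)
v = 1369/9 (v = ((9/2 + (5 + 2)/2) + 13/3)**2 = ((9/2 + (1/2)*7) + 13/3)**2 = ((9/2 + 7/2) + 13/3)**2 = (8 + 13/3)**2 = (37/3)**2 = 1369/9 ≈ 152.11)
h = -92 (h = -212 - 24*(-5) = -212 - 1*(-120) = -212 + 120 = -92)
T = 2197/9 (T = 1369/9 - 1*(-92) = 1369/9 + 92 = 2197/9 ≈ 244.11)
1/T = 1/(2197/9) = 9/2197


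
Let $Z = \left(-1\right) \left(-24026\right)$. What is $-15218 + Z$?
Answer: $8808$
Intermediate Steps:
$Z = 24026$
$-15218 + Z = -15218 + 24026 = 8808$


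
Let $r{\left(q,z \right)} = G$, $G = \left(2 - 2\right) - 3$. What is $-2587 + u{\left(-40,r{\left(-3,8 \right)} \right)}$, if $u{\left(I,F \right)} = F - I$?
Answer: $-2550$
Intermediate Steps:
$G = -3$ ($G = 0 - 3 = -3$)
$r{\left(q,z \right)} = -3$
$-2587 + u{\left(-40,r{\left(-3,8 \right)} \right)} = -2587 - -37 = -2587 + \left(-3 + 40\right) = -2587 + 37 = -2550$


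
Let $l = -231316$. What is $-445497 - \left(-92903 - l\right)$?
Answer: $-583910$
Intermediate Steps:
$-445497 - \left(-92903 - l\right) = -445497 - \left(-92903 - -231316\right) = -445497 - \left(-92903 + 231316\right) = -445497 - 138413 = -583910$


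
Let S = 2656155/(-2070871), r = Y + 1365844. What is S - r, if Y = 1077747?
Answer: -5060364393916/2070871 ≈ -2.4436e+6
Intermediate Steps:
r = 2443591 (r = 1077747 + 1365844 = 2443591)
S = -2656155/2070871 (S = 2656155*(-1/2070871) = -2656155/2070871 ≈ -1.2826)
S - r = -2656155/2070871 - 1*2443591 = -2656155/2070871 - 2443591 = -5060364393916/2070871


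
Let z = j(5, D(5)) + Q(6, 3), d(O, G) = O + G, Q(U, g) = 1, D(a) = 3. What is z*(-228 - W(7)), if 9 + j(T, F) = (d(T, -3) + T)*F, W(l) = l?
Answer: -3055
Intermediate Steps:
d(O, G) = G + O
j(T, F) = -9 + F*(-3 + 2*T) (j(T, F) = -9 + ((-3 + T) + T)*F = -9 + (-3 + 2*T)*F = -9 + F*(-3 + 2*T))
z = 13 (z = (-9 + 3*5 + 3*(-3 + 5)) + 1 = (-9 + 15 + 3*2) + 1 = (-9 + 15 + 6) + 1 = 12 + 1 = 13)
z*(-228 - W(7)) = 13*(-228 - 1*7) = 13*(-228 - 7) = 13*(-235) = -3055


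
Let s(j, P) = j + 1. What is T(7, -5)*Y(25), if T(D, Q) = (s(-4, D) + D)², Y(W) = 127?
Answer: 2032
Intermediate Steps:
s(j, P) = 1 + j
T(D, Q) = (-3 + D)² (T(D, Q) = ((1 - 4) + D)² = (-3 + D)²)
T(7, -5)*Y(25) = (-3 + 7)²*127 = 4²*127 = 16*127 = 2032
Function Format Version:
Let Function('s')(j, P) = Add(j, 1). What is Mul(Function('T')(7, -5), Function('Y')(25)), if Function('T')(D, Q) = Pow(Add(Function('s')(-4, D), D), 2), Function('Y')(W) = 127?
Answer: 2032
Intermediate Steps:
Function('s')(j, P) = Add(1, j)
Function('T')(D, Q) = Pow(Add(-3, D), 2) (Function('T')(D, Q) = Pow(Add(Add(1, -4), D), 2) = Pow(Add(-3, D), 2))
Mul(Function('T')(7, -5), Function('Y')(25)) = Mul(Pow(Add(-3, 7), 2), 127) = Mul(Pow(4, 2), 127) = Mul(16, 127) = 2032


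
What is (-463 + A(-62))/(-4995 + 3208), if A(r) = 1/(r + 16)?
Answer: 21299/82202 ≈ 0.25911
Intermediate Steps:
A(r) = 1/(16 + r)
(-463 + A(-62))/(-4995 + 3208) = (-463 + 1/(16 - 62))/(-4995 + 3208) = (-463 + 1/(-46))/(-1787) = (-463 - 1/46)*(-1/1787) = -21299/46*(-1/1787) = 21299/82202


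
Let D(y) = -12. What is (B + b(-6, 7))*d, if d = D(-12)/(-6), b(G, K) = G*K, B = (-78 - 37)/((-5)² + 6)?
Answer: -2834/31 ≈ -91.419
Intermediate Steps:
B = -115/31 (B = -115/(25 + 6) = -115/31 ≈ -3.7097)
d = 2 (d = -12/(-6) = -12*(-⅙) = 2)
(B + b(-6, 7))*d = (-115/31 - 6*7)*2 = (-115/31 - 42)*2 = -1417/31*2 = -2834/31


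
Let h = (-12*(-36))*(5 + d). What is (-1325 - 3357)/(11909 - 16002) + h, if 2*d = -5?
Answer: 4425122/4093 ≈ 1081.1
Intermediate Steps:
d = -5/2 (d = (½)*(-5) = -5/2 ≈ -2.5000)
h = 1080 (h = (-12*(-36))*(5 - 5/2) = 432*(5/2) = 1080)
(-1325 - 3357)/(11909 - 16002) + h = (-1325 - 3357)/(11909 - 16002) + 1080 = -4682/(-4093) + 1080 = -4682*(-1/4093) + 1080 = 4682/4093 + 1080 = 4425122/4093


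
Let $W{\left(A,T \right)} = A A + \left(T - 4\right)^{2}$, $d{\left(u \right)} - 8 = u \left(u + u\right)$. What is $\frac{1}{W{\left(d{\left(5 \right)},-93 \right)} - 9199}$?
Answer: $\frac{1}{3574} \approx 0.0002798$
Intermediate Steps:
$d{\left(u \right)} = 8 + 2 u^{2}$ ($d{\left(u \right)} = 8 + u \left(u + u\right) = 8 + u 2 u = 8 + 2 u^{2}$)
$W{\left(A,T \right)} = A^{2} + \left(-4 + T\right)^{2}$
$\frac{1}{W{\left(d{\left(5 \right)},-93 \right)} - 9199} = \frac{1}{\left(\left(8 + 2 \cdot 5^{2}\right)^{2} + \left(-4 - 93\right)^{2}\right) - 9199} = \frac{1}{\left(\left(8 + 2 \cdot 25\right)^{2} + \left(-97\right)^{2}\right) - 9199} = \frac{1}{\left(\left(8 + 50\right)^{2} + 9409\right) - 9199} = \frac{1}{\left(58^{2} + 9409\right) - 9199} = \frac{1}{\left(3364 + 9409\right) - 9199} = \frac{1}{12773 - 9199} = \frac{1}{3574}$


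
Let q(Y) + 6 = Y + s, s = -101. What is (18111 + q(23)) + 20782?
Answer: 38809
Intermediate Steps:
q(Y) = -107 + Y (q(Y) = -6 + (Y - 101) = -6 + (-101 + Y) = -107 + Y)
(18111 + q(23)) + 20782 = (18111 + (-107 + 23)) + 20782 = (18111 - 84) + 20782 = 18027 + 20782 = 38809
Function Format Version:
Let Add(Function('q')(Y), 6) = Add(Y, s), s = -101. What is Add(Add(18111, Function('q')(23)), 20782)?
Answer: 38809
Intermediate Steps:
Function('q')(Y) = Add(-107, Y) (Function('q')(Y) = Add(-6, Add(Y, -101)) = Add(-6, Add(-101, Y)) = Add(-107, Y))
Add(Add(18111, Function('q')(23)), 20782) = Add(Add(18111, Add(-107, 23)), 20782) = Add(Add(18111, -84), 20782) = Add(18027, 20782) = 38809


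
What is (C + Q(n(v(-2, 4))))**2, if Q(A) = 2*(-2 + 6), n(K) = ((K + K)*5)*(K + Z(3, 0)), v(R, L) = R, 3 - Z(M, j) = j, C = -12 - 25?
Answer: 841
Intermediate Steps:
C = -37
Z(M, j) = 3 - j
n(K) = 10*K*(3 + K) (n(K) = ((K + K)*5)*(K + (3 - 1*0)) = ((2*K)*5)*(K + (3 + 0)) = (10*K)*(K + 3) = (10*K)*(3 + K) = 10*K*(3 + K))
Q(A) = 8 (Q(A) = 2*4 = 8)
(C + Q(n(v(-2, 4))))**2 = (-37 + 8)**2 = (-29)**2 = 841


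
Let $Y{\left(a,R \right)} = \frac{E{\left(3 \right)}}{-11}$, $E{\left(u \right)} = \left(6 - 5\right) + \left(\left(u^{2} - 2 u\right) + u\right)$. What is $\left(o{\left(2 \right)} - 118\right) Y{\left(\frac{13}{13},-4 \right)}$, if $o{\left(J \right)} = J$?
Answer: $\frac{812}{11} \approx 73.818$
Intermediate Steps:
$E{\left(u \right)} = 1 + u^{2} - u$ ($E{\left(u \right)} = 1 + \left(u^{2} - u\right) = 1 + u^{2} - u$)
$Y{\left(a,R \right)} = - \frac{7}{11}$ ($Y{\left(a,R \right)} = \frac{1 + 3^{2} - 3}{-11} = \left(1 + 9 - 3\right) \left(- \frac{1}{11}\right) = 7 \left(- \frac{1}{11}\right) = - \frac{7}{11}$)
$\left(o{\left(2 \right)} - 118\right) Y{\left(\frac{13}{13},-4 \right)} = \left(2 - 118\right) \left(- \frac{7}{11}\right) = \left(-116\right) \left(- \frac{7}{11}\right) = \frac{812}{11}$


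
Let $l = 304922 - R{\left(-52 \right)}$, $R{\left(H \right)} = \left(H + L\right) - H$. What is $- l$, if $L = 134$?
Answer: $-304788$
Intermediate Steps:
$R{\left(H \right)} = 134$ ($R{\left(H \right)} = \left(H + 134\right) - H = \left(134 + H\right) - H = 134$)
$l = 304788$ ($l = 304922 - 134 = 304788$)
$- l = \left(-1\right) 304788 = -304788$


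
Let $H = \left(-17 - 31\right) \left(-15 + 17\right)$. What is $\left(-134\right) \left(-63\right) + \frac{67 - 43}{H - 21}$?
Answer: $\frac{329230}{39} \approx 8441.8$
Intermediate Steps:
$H = -96$ ($H = \left(-48\right) 2 = -96$)
$\left(-134\right) \left(-63\right) + \frac{67 - 43}{H - 21} = \left(-134\right) \left(-63\right) + \frac{67 - 43}{-96 - 21} = 8442 + \frac{24}{-117} = 8442 + 24 \left(- \frac{1}{117}\right) = 8442 - \frac{8}{39} = \frac{329230}{39}$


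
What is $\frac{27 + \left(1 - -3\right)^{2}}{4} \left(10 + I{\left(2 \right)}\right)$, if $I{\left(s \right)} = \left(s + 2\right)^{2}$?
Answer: $\frac{559}{2} \approx 279.5$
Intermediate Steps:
$I{\left(s \right)} = \left(2 + s\right)^{2}$
$\frac{27 + \left(1 - -3\right)^{2}}{4} \left(10 + I{\left(2 \right)}\right) = \frac{27 + \left(1 - -3\right)^{2}}{4} \left(10 + \left(2 + 2\right)^{2}\right) = \frac{27 + \left(1 + 3\right)^{2}}{4} \left(10 + 4^{2}\right) = \frac{27 + 4^{2}}{4} \left(10 + 16\right) = \frac{27 + 16}{4} \cdot 26 = \frac{1}{4} \cdot 43 \cdot 26 = \frac{43}{4} \cdot 26 = \frac{559}{2}$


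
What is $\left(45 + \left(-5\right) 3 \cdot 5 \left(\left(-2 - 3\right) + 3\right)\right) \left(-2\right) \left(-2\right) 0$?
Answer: $0$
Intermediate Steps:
$\left(45 + \left(-5\right) 3 \cdot 5 \left(\left(-2 - 3\right) + 3\right)\right) \left(-2\right) \left(-2\right) 0 = \left(45 + \left(-15\right) 5 \left(-5 + 3\right)\right) 4 \cdot 0 = \left(45 - -150\right) 0 = \left(45 + 150\right) 0 = 195 \cdot 0 = 0$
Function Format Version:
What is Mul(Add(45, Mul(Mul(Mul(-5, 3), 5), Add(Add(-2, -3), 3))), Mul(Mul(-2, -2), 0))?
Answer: 0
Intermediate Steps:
Mul(Add(45, Mul(Mul(Mul(-5, 3), 5), Add(Add(-2, -3), 3))), Mul(Mul(-2, -2), 0)) = Mul(Add(45, Mul(Mul(-15, 5), Add(-5, 3))), Mul(4, 0)) = Mul(Add(45, Mul(-75, -2)), 0) = Mul(Add(45, 150), 0) = Mul(195, 0) = 0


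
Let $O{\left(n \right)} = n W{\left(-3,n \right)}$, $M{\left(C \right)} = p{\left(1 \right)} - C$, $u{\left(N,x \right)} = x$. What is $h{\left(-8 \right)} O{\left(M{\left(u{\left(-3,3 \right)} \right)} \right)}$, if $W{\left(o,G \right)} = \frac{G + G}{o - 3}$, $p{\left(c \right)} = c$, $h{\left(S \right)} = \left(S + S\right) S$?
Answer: $- \frac{512}{3} \approx -170.67$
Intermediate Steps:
$h{\left(S \right)} = 2 S^{2}$ ($h{\left(S \right)} = 2 S S = 2 S^{2}$)
$W{\left(o,G \right)} = \frac{2 G}{-3 + o}$
$M{\left(C \right)} = 1 - C$
$O{\left(n \right)} = - \frac{n^{2}}{3}$ ($O{\left(n \right)} = n \frac{2 n}{-3 - 3} = n \frac{2 n}{-6} = n 2 n \left(- \frac{1}{6}\right) = n \left(- \frac{n}{3}\right) = - \frac{n^{2}}{3}$)
$h{\left(-8 \right)} O{\left(M{\left(u{\left(-3,3 \right)} \right)} \right)} = 2 \left(-8\right)^{2} \left(- \frac{\left(1 - 3\right)^{2}}{3}\right) = 2 \cdot 64 \left(- \frac{\left(1 - 3\right)^{2}}{3}\right) = 128 \left(- \frac{\left(-2\right)^{2}}{3}\right) = 128 \left(\left(- \frac{1}{3}\right) 4\right) = 128 \left(- \frac{4}{3}\right) = - \frac{512}{3}$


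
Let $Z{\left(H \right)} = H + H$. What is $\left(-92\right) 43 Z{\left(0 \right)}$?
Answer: $0$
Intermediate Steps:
$Z{\left(H \right)} = 2 H$
$\left(-92\right) 43 Z{\left(0 \right)} = \left(-92\right) 43 \cdot 2 \cdot 0 = \left(-3956\right) 0 = 0$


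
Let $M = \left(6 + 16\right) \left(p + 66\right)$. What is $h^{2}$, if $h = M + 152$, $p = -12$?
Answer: $1795600$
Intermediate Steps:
$M = 1188$ ($M = \left(6 + 16\right) \left(-12 + 66\right) = 22 \cdot 54 = 1188$)
$h = 1340$ ($h = 1188 + 152 = 1340$)
$h^{2} = 1340^{2} = 1795600$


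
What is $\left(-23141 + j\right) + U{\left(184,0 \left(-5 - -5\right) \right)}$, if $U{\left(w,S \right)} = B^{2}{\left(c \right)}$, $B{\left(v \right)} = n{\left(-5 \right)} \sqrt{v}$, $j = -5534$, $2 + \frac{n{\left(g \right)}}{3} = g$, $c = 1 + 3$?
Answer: $-26911$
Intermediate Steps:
$c = 4$
$n{\left(g \right)} = -6 + 3 g$
$B{\left(v \right)} = - 21 \sqrt{v}$ ($B{\left(v \right)} = \left(-6 + 3 \left(-5\right)\right) \sqrt{v} = \left(-6 - 15\right) \sqrt{v} = - 21 \sqrt{v}$)
$U{\left(w,S \right)} = 1764$ ($U{\left(w,S \right)} = \left(- 21 \sqrt{4}\right)^{2} = \left(\left(-21\right) 2\right)^{2} = \left(-42\right)^{2} = 1764$)
$\left(-23141 + j\right) + U{\left(184,0 \left(-5 - -5\right) \right)} = \left(-23141 - 5534\right) + 1764 = -28675 + 1764 = -26911$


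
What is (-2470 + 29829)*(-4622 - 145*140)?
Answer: -681840998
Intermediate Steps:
(-2470 + 29829)*(-4622 - 145*140) = 27359*(-4622 - 20300) = 27359*(-24922) = -681840998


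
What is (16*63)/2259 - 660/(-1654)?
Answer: 175454/207577 ≈ 0.84525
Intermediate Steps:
(16*63)/2259 - 660/(-1654) = 1008*(1/2259) - 660*(-1/1654) = 112/251 + 330/827 = 175454/207577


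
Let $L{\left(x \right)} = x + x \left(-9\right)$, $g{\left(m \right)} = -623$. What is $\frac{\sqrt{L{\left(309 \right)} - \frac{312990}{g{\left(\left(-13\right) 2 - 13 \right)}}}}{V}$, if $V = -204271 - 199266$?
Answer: $- \frac{i \sqrt{764462118}}{251403551} \approx - 0.00010998 i$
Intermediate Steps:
$L{\left(x \right)} = - 8 x$ ($L{\left(x \right)} = x - 9 x = - 8 x$)
$V = -403537$
$\frac{\sqrt{L{\left(309 \right)} - \frac{312990}{g{\left(\left(-13\right) 2 - 13 \right)}}}}{V} = \frac{\sqrt{\left(-8\right) 309 - \frac{312990}{-623}}}{-403537} = \sqrt{-2472 - - \frac{312990}{623}} \left(- \frac{1}{403537}\right) = \sqrt{-2472 + \frac{312990}{623}} \left(- \frac{1}{403537}\right) = \sqrt{- \frac{1227066}{623}} \left(- \frac{1}{403537}\right) = \frac{i \sqrt{764462118}}{623} \left(- \frac{1}{403537}\right) = - \frac{i \sqrt{764462118}}{251403551}$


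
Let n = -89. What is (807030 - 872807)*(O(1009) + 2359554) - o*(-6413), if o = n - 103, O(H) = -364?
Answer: -155181671926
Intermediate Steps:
o = -192 (o = -89 - 103 = -192)
(807030 - 872807)*(O(1009) + 2359554) - o*(-6413) = (807030 - 872807)*(-364 + 2359554) - (-192)*(-6413) = -65777*2359190 - 1*1231296 = -155180440630 - 1231296 = -155181671926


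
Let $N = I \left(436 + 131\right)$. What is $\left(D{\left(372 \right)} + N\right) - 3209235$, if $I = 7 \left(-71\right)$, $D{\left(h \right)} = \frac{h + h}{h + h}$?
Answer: $-3491033$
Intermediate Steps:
$D{\left(h \right)} = 1$ ($D{\left(h \right)} = \frac{2 h}{2 h} = 2 h \frac{1}{2 h} = 1$)
$I = -497$
$N = -281799$ ($N = - 497 \left(436 + 131\right) = \left(-497\right) 567 = -281799$)
$\left(D{\left(372 \right)} + N\right) - 3209235 = \left(1 - 281799\right) - 3209235 = -281798 - 3209235 = -3491033$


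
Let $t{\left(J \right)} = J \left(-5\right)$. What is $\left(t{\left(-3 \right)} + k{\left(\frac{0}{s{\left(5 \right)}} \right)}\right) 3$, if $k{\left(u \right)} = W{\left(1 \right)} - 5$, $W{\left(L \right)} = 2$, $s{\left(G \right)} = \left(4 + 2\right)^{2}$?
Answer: $36$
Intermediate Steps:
$s{\left(G \right)} = 36$ ($s{\left(G \right)} = 6^{2} = 36$)
$t{\left(J \right)} = - 5 J$
$k{\left(u \right)} = -3$ ($k{\left(u \right)} = 2 - 5 = -3$)
$\left(t{\left(-3 \right)} + k{\left(\frac{0}{s{\left(5 \right)}} \right)}\right) 3 = \left(\left(-5\right) \left(-3\right) - 3\right) 3 = \left(15 - 3\right) 3 = 12 \cdot 3 = 36$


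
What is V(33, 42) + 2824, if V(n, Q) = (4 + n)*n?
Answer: 4045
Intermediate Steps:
V(n, Q) = n*(4 + n)
V(33, 42) + 2824 = 33*(4 + 33) + 2824 = 33*37 + 2824 = 1221 + 2824 = 4045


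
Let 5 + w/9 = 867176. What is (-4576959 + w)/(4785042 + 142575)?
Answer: 358620/547513 ≈ 0.65500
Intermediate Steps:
w = 7804539 (w = -45 + 9*867176 = -45 + 7804584 = 7804539)
(-4576959 + w)/(4785042 + 142575) = (-4576959 + 7804539)/(4785042 + 142575) = 3227580/4927617 = 3227580*(1/4927617) = 358620/547513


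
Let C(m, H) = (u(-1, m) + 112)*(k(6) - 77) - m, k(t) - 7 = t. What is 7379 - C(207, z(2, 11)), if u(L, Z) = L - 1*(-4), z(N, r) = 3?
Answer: 14946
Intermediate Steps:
k(t) = 7 + t
u(L, Z) = 4 + L (u(L, Z) = L + 4 = 4 + L)
C(m, H) = -7360 - m (C(m, H) = ((4 - 1) + 112)*((7 + 6) - 77) - m = (3 + 112)*(13 - 77) - m = 115*(-64) - m = -7360 - m)
7379 - C(207, z(2, 11)) = 7379 - (-7360 - 1*207) = 7379 - (-7360 - 207) = 7379 - 1*(-7567) = 7379 + 7567 = 14946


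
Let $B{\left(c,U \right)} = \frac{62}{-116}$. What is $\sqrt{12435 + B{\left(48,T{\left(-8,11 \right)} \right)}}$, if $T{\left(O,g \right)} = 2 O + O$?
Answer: $\frac{\sqrt{41829542}}{58} \approx 111.51$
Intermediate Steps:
$T{\left(O,g \right)} = 3 O$
$B{\left(c,U \right)} = - \frac{31}{58}$ ($B{\left(c,U \right)} = 62 \left(- \frac{1}{116}\right) = - \frac{31}{58}$)
$\sqrt{12435 + B{\left(48,T{\left(-8,11 \right)} \right)}} = \sqrt{12435 - \frac{31}{58}} = \sqrt{\frac{721199}{58}} = \frac{\sqrt{41829542}}{58}$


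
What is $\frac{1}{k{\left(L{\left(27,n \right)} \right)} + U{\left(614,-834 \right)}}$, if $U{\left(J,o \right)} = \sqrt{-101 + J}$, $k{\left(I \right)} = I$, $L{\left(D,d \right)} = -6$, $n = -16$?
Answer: $\frac{2}{159} + \frac{\sqrt{57}}{159} \approx 0.060062$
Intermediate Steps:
$\frac{1}{k{\left(L{\left(27,n \right)} \right)} + U{\left(614,-834 \right)}} = \frac{1}{-6 + \sqrt{-101 + 614}} = \frac{1}{-6 + \sqrt{513}} = \frac{1}{-6 + 3 \sqrt{57}}$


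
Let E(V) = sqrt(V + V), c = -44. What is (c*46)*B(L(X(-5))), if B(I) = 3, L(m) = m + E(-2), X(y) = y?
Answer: -6072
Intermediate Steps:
E(V) = sqrt(2)*sqrt(V) (E(V) = sqrt(2*V) = sqrt(2)*sqrt(V))
L(m) = m + 2*I (L(m) = m + sqrt(2)*sqrt(-2) = m + sqrt(2)*(I*sqrt(2)) = m + 2*I)
(c*46)*B(L(X(-5))) = -44*46*3 = -2024*3 = -6072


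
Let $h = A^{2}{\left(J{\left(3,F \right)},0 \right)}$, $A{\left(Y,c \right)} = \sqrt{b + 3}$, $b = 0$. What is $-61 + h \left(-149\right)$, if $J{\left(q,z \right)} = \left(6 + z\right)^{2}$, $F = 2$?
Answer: $-508$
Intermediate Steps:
$A{\left(Y,c \right)} = \sqrt{3}$ ($A{\left(Y,c \right)} = \sqrt{0 + 3} = \sqrt{3}$)
$h = 3$ ($h = \left(\sqrt{3}\right)^{2} = 3$)
$-61 + h \left(-149\right) = -61 + 3 \left(-149\right) = -61 - 447 = -508$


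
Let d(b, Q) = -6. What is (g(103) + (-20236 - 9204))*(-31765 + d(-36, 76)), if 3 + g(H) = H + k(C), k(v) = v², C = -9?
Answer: 929587689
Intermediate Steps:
g(H) = 78 + H (g(H) = -3 + (H + (-9)²) = -3 + (H + 81) = -3 + (81 + H) = 78 + H)
(g(103) + (-20236 - 9204))*(-31765 + d(-36, 76)) = ((78 + 103) + (-20236 - 9204))*(-31765 - 6) = (181 - 29440)*(-31771) = -29259*(-31771) = 929587689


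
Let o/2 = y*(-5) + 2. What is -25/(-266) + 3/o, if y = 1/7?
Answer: 503/399 ≈ 1.2607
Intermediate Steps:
y = ⅐ (y = 1*(⅐) = ⅐ ≈ 0.14286)
o = 18/7 (o = 2*((⅐)*(-5) + 2) = 2*(-5/7 + 2) = 2*(9/7) = 18/7 ≈ 2.5714)
-25/(-266) + 3/o = -25/(-266) + 3/(18/7) = -25*(-1/266) + 3*(7/18) = 25/266 + 7/6 = 503/399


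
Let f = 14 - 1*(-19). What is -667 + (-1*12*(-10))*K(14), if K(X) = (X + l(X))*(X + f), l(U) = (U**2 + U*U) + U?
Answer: 2368133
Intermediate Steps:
l(U) = U + 2*U**2 (l(U) = (U**2 + U**2) + U = 2*U**2 + U = U + 2*U**2)
f = 33 (f = 14 + 19 = 33)
K(X) = (33 + X)*(X + X*(1 + 2*X)) (K(X) = (X + X*(1 + 2*X))*(X + 33) = (X + X*(1 + 2*X))*(33 + X) = (33 + X)*(X + X*(1 + 2*X)))
-667 + (-1*12*(-10))*K(14) = -667 + (-1*12*(-10))*(2*14*(33 + 14**2 + 34*14)) = -667 + (-12*(-10))*(2*14*(33 + 196 + 476)) = -667 + 120*(2*14*705) = -667 + 120*19740 = -667 + 2368800 = 2368133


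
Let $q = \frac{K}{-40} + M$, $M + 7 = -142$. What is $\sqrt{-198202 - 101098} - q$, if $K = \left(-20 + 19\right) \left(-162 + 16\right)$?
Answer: $\frac{3053}{20} + 10 i \sqrt{2993} \approx 152.65 + 547.08 i$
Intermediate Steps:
$M = -149$ ($M = -7 - 142 = -149$)
$K = 146$ ($K = \left(-1\right) \left(-146\right) = 146$)
$q = - \frac{3053}{20}$ ($q = \frac{1}{-40} \cdot 146 - 149 = \left(- \frac{1}{40}\right) 146 - 149 = - \frac{73}{20} - 149 = - \frac{3053}{20} \approx -152.65$)
$\sqrt{-198202 - 101098} - q = \sqrt{-198202 - 101098} - - \frac{3053}{20} = \sqrt{-299300} + \frac{3053}{20} = 10 i \sqrt{2993} + \frac{3053}{20} = \frac{3053}{20} + 10 i \sqrt{2993}$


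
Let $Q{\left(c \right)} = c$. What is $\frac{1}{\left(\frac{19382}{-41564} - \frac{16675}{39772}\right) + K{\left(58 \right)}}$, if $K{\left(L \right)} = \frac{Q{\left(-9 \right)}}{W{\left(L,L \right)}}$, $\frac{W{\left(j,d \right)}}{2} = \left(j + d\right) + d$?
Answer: $- \frac{5992427354}{5461761259} \approx -1.0972$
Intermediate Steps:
$W{\left(j,d \right)} = 2 j + 4 d$ ($W{\left(j,d \right)} = 2 \left(\left(j + d\right) + d\right) = 2 \left(\left(d + j\right) + d\right) = 2 \left(j + 2 d\right) = 2 j + 4 d$)
$K{\left(L \right)} = - \frac{3}{2 L}$ ($K{\left(L \right)} = - \frac{9}{2 L + 4 L} = - \frac{9}{6 L} = - 9 \frac{1}{6 L} = - \frac{3}{2 L}$)
$\frac{1}{\left(\frac{19382}{-41564} - \frac{16675}{39772}\right) + K{\left(58 \right)}} = \frac{1}{\left(\frac{19382}{-41564} - \frac{16675}{39772}\right) - \frac{3}{2 \cdot 58}} = \frac{1}{\left(19382 \left(- \frac{1}{41564}\right) - \frac{16675}{39772}\right) - \frac{3}{116}} = \frac{1}{\left(- \frac{9691}{20782} - \frac{16675}{39772}\right) - \frac{3}{116}} = \frac{1}{- \frac{365985151}{413270852} - \frac{3}{116}} = \frac{1}{- \frac{5461761259}{5992427354}} = - \frac{5992427354}{5461761259}$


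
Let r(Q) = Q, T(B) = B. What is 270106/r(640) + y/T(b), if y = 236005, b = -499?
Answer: -8130153/159680 ≈ -50.915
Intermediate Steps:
270106/r(640) + y/T(b) = 270106/640 + 236005/(-499) = 270106*(1/640) + 236005*(-1/499) = 135053/320 - 236005/499 = -8130153/159680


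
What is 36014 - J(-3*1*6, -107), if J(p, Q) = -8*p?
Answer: 35870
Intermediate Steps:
36014 - J(-3*1*6, -107) = 36014 - (-8)*-3*1*6 = 36014 - (-8)*(-3*6) = 36014 - (-8)*(-18) = 36014 - 1*144 = 36014 - 144 = 35870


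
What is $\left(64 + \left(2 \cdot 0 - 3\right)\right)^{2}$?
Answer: $3721$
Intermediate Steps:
$\left(64 + \left(2 \cdot 0 - 3\right)\right)^{2} = \left(64 + \left(0 - 3\right)\right)^{2} = \left(64 - 3\right)^{2} = 61^{2} = 3721$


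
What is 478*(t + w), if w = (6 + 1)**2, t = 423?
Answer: 225616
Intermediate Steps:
w = 49 (w = 7**2 = 49)
478*(t + w) = 478*(423 + 49) = 478*472 = 225616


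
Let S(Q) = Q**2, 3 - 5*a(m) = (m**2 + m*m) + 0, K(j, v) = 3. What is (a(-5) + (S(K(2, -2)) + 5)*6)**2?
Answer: 139129/25 ≈ 5565.2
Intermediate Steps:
a(m) = 3/5 - 2*m**2/5 (a(m) = 3/5 - ((m**2 + m*m) + 0)/5 = 3/5 - ((m**2 + m**2) + 0)/5 = 3/5 - (2*m**2 + 0)/5 = 3/5 - 2*m**2/5)
(a(-5) + (S(K(2, -2)) + 5)*6)**2 = ((3/5 - 2/5*(-5)**2) + (3**2 + 5)*6)**2 = ((3/5 - 2/5*25) + (9 + 5)*6)**2 = ((3/5 - 10) + 14*6)**2 = (-47/5 + 84)**2 = (373/5)**2 = 139129/25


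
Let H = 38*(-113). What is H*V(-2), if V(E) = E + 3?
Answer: -4294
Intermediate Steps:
H = -4294
V(E) = 3 + E
H*V(-2) = -4294*(3 - 2) = -4294*1 = -4294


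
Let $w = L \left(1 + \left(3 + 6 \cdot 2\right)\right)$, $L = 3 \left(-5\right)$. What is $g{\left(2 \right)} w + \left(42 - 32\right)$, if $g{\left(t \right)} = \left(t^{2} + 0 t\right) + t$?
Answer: $-1430$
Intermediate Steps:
$L = -15$
$g{\left(t \right)} = t + t^{2}$ ($g{\left(t \right)} = \left(t^{2} + 0\right) + t = t^{2} + t = t + t^{2}$)
$w = -240$ ($w = - 15 \left(1 + \left(3 + 6 \cdot 2\right)\right) = - 15 \left(1 + \left(3 + 12\right)\right) = - 15 \left(1 + 15\right) = \left(-15\right) 16 = -240$)
$g{\left(2 \right)} w + \left(42 - 32\right) = 2 \left(1 + 2\right) \left(-240\right) + \left(42 - 32\right) = 2 \cdot 3 \left(-240\right) + 10 = 6 \left(-240\right) + 10 = -1440 + 10 = -1430$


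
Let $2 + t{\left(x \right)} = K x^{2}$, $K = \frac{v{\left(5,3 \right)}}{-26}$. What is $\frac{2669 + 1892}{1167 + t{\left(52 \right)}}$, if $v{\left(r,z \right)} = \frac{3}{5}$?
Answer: $\frac{22805}{5513} \approx 4.1366$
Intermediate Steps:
$v{\left(r,z \right)} = \frac{3}{5}$ ($v{\left(r,z \right)} = 3 \cdot \frac{1}{5} = \frac{3}{5}$)
$K = - \frac{3}{130}$ ($K = \frac{3}{5 \left(-26\right)} = \frac{3}{5} \left(- \frac{1}{26}\right) = - \frac{3}{130} \approx -0.023077$)
$t{\left(x \right)} = -2 - \frac{3 x^{2}}{130}$
$\frac{2669 + 1892}{1167 + t{\left(52 \right)}} = \frac{2669 + 1892}{1167 - \left(2 + \frac{3 \cdot 52^{2}}{130}\right)} = \frac{4561}{1167 - \frac{322}{5}} = \frac{4561}{\frac{5513}{5}} = 4561 \cdot \frac{5}{5513} = \frac{22805}{5513}$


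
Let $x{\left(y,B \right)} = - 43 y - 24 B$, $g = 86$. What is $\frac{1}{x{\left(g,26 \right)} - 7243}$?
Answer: $- \frac{1}{11565} \approx -8.6468 \cdot 10^{-5}$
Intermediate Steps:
$\frac{1}{x{\left(g,26 \right)} - 7243} = \frac{1}{\left(\left(-43\right) 86 - 624\right) - 7243} = \frac{1}{\left(-3698 - 624\right) - 7243} = \frac{1}{-4322 - 7243} = \frac{1}{-11565} = - \frac{1}{11565}$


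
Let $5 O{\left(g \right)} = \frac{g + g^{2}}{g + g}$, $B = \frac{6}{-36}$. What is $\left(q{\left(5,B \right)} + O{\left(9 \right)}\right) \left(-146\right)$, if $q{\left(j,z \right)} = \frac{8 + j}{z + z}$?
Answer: $5548$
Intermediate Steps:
$B = - \frac{1}{6}$ ($B = 6 \left(- \frac{1}{36}\right) = - \frac{1}{6} \approx -0.16667$)
$q{\left(j,z \right)} = \frac{8 + j}{2 z}$
$O{\left(g \right)} = \frac{g + g^{2}}{10 g}$ ($O{\left(g \right)} = \frac{\left(g + g^{2}\right) \frac{1}{g + g}}{5} = \frac{\left(g + g^{2}\right) \frac{1}{2 g}}{5} = \frac{\frac{1}{2} \frac{1}{g} \left(g + g^{2}\right)}{5} = \frac{g + g^{2}}{10 g}$)
$\left(q{\left(5,B \right)} + O{\left(9 \right)}\right) \left(-146\right) = \left(\frac{8 + 5}{2 \left(- \frac{1}{6}\right)} + \left(\frac{1}{10} + \frac{1}{10} \cdot 9\right)\right) \left(-146\right) = \left(\frac{1}{2} \left(-6\right) 13 + \left(\frac{1}{10} + \frac{9}{10}\right)\right) \left(-146\right) = \left(-39 + 1\right) \left(-146\right) = \left(-38\right) \left(-146\right) = 5548$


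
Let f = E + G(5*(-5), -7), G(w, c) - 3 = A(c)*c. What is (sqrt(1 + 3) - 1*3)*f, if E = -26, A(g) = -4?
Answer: -5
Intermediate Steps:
G(w, c) = 3 - 4*c
f = 5 (f = -26 + (3 - 4*(-7)) = -26 + (3 + 28) = -26 + 31 = 5)
(sqrt(1 + 3) - 1*3)*f = (sqrt(1 + 3) - 1*3)*5 = (sqrt(4) - 3)*5 = (2 - 3)*5 = -1*5 = -5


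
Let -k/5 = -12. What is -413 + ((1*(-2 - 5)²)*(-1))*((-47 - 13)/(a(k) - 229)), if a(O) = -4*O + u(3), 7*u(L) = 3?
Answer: -68761/164 ≈ -419.27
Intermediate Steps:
k = 60 (k = -5*(-12) = 60)
u(L) = 3/7 (u(L) = (⅐)*3 = 3/7)
a(O) = 3/7 - 4*O (a(O) = -4*O + 3/7 = 3/7 - 4*O)
-413 + ((1*(-2 - 5)²)*(-1))*((-47 - 13)/(a(k) - 229)) = -413 + ((1*(-2 - 5)²)*(-1))*((-47 - 13)/((3/7 - 4*60) - 229)) = -413 + ((1*(-7)²)*(-1))*(-60/((3/7 - 240) - 229)) = -413 + ((1*49)*(-1))*(-60/(-1677/7 - 229)) = -413 + (49*(-1))*(-60/(-3280/7)) = -413 - (-2940)*(-7)/3280 = -413 - 49*21/164 = -413 - 1029/164 = -68761/164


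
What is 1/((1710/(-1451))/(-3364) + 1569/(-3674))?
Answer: -2241674567/956532972 ≈ -2.3435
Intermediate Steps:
1/((1710/(-1451))/(-3364) + 1569/(-3674)) = 1/((1710*(-1/1451))*(-1/3364) + 1569*(-1/3674)) = 1/(-1710/1451*(-1/3364) - 1569/3674) = 1/(855/2440582 - 1569/3674) = 1/(-956532972/2241674567) = -2241674567/956532972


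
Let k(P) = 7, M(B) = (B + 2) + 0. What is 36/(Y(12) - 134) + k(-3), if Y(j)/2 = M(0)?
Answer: 437/65 ≈ 6.7231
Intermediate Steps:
M(B) = 2 + B (M(B) = (2 + B) + 0 = 2 + B)
Y(j) = 4 (Y(j) = 2*(2 + 0) = 2*2 = 4)
36/(Y(12) - 134) + k(-3) = 36/(4 - 134) + 7 = 36/(-130) + 7 = -1/130*36 + 7 = -18/65 + 7 = 437/65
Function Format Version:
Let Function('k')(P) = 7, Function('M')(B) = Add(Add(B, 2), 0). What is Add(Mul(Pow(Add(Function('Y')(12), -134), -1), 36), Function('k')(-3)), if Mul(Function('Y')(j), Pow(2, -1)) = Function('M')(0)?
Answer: Rational(437, 65) ≈ 6.7231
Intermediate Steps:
Function('M')(B) = Add(2, B) (Function('M')(B) = Add(Add(2, B), 0) = Add(2, B))
Function('Y')(j) = 4 (Function('Y')(j) = Mul(2, Add(2, 0)) = Mul(2, 2) = 4)
Add(Mul(Pow(Add(Function('Y')(12), -134), -1), 36), Function('k')(-3)) = Add(Mul(Pow(Add(4, -134), -1), 36), 7) = Add(Mul(Pow(-130, -1), 36), 7) = Add(Mul(Rational(-1, 130), 36), 7) = Add(Rational(-18, 65), 7) = Rational(437, 65)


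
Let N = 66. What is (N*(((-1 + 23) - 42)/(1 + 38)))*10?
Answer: -4400/13 ≈ -338.46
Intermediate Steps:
(N*(((-1 + 23) - 42)/(1 + 38)))*10 = (66*(((-1 + 23) - 42)/(1 + 38)))*10 = (66*((22 - 42)/39))*10 = (66*(-20*1/39))*10 = (66*(-20/39))*10 = -440/13*10 = -4400/13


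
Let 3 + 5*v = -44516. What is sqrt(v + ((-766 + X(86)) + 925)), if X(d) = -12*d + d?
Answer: I*sqrt(242270)/5 ≈ 98.442*I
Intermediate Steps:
v = -44519/5 (v = -3/5 + (1/5)*(-44516) = -3/5 - 44516/5 = -44519/5 ≈ -8903.8)
X(d) = -11*d
sqrt(v + ((-766 + X(86)) + 925)) = sqrt(-44519/5 + ((-766 - 11*86) + 925)) = sqrt(-44519/5 + ((-766 - 946) + 925)) = sqrt(-44519/5 + (-1712 + 925)) = sqrt(-44519/5 - 787) = sqrt(-48454/5) = I*sqrt(242270)/5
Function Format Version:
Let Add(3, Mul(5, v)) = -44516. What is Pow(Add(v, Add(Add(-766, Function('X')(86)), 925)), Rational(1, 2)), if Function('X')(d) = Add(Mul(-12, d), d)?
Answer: Mul(Rational(1, 5), I, Pow(242270, Rational(1, 2))) ≈ Mul(98.442, I)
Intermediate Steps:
v = Rational(-44519, 5) (v = Add(Rational(-3, 5), Mul(Rational(1, 5), -44516)) = Add(Rational(-3, 5), Rational(-44516, 5)) = Rational(-44519, 5) ≈ -8903.8)
Function('X')(d) = Mul(-11, d)
Pow(Add(v, Add(Add(-766, Function('X')(86)), 925)), Rational(1, 2)) = Pow(Add(Rational(-44519, 5), Add(Add(-766, Mul(-11, 86)), 925)), Rational(1, 2)) = Pow(Add(Rational(-44519, 5), Add(Add(-766, -946), 925)), Rational(1, 2)) = Pow(Add(Rational(-44519, 5), Add(-1712, 925)), Rational(1, 2)) = Pow(Add(Rational(-44519, 5), -787), Rational(1, 2)) = Pow(Rational(-48454, 5), Rational(1, 2)) = Mul(Rational(1, 5), I, Pow(242270, Rational(1, 2)))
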